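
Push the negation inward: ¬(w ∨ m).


De Morgan: the negation of a disjunction is the conjunction of the negations.
Distribute ¬ across ∨, flipping it to ∧, and negate each literal.

(¬w) ∧ (¬m)


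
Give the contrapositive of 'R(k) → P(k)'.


The contrapositive of (P → Q) is (¬Q → ¬P); it is logically equivalent to the original.
Here P = 'R(k)' and Q = 'P(k)'.

If not (P(k)), then not (R(k)).


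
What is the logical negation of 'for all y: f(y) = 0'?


¬(for all x: φ) = there exists x: ¬φ, and ¬(there exists x: φ) = for all x: ¬φ.
Apply to the universal statement.

there exists y: NOT(f(y) = 0)


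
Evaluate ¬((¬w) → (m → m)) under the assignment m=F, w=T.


Substitute m=F, w=T:
¬w = F
m → m = F → F = T
(¬w) → (m → m) = F → T = T
¬((¬w) → (m → m)) = F

F


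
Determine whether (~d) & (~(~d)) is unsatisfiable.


Truth table over {d}:
d | φ
-----
False | False
True | False
Every row is false.

Yes, it is a contradiction.


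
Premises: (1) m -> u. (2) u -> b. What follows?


Hypothetical syllogism: from (P → Q) and (Q → R), infer (P → R).
Chain the two implications through the shared middle term 'u'.

m -> b


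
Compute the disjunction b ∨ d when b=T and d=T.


Disjunction is false only when both operands are false.
Substitute: b=T, d=T.
T ∨ T evaluates to T.

T


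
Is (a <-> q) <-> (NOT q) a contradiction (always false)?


Truth table over {a, q}:
a | q | φ
---------
F | F | T
T | F | F
F | T | T
T | T | F
Satisfying assignment at row 1: a=F, q=F gives T.

No, it is not a contradiction.


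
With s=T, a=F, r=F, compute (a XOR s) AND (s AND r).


Substitute s=T, a=F, r=F:
a XOR s = F XOR T = T
s AND r = T AND F = F
(a XOR s) AND (s AND r) = T AND F = F

F


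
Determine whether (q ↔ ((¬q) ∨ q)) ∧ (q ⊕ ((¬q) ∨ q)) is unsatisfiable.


Truth table over {q}:
q | φ
-----
F | F
T | F
Every row is false.

Yes, it is a contradiction.


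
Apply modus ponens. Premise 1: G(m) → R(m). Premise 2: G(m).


Modus ponens: from (P → Q) and P, infer Q.
P = 'G(m)' is asserted, and P → Q holds, so Q follows.

R(m).


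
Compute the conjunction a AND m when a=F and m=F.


Conjunction is true only when both operands are true.
Substitute: a=F, m=F.
F AND F evaluates to F.

F


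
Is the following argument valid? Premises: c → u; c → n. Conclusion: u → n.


This is (no valid rule). There exist truth assignments where the premises are all true but the conclusion is false.

Invalid.


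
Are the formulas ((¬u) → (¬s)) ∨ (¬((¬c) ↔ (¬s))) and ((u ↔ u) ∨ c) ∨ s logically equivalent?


Compare truth tables:
c | s | u | φ | ψ
-----------------
F | F | F | T | T
T | F | F | T | T
F | T | F | T | T
T | T | F | F | T
F | F | T | T | T
T | F | T | T | T
F | T | T | T | T
T | T | T | T | T
They differ at row 4 (c=T, s=T, u=F): φ=F but ψ=T.

No, they are not logically equivalent.


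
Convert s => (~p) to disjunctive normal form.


Step 1: Rewrite s → (¬p) as ¬s ∨ (¬p).

(~s) | (~p)


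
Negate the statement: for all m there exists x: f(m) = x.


Negation flips each quantifier (∀↔∃) and negates the inner predicate.
¬(for all m there exists x: φ) = there exists m for all x: ¬φ.

there exists m for all x: NOT(f(m) = x)


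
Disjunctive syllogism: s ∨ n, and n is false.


Disjunctive syllogism: from (P ∨ Q) and ¬P, infer Q.
One disjunct, 'n', is ruled out; the other must hold.

s


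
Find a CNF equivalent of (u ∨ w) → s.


Step 1: Rewrite as ¬(u ∨ w) ∨ s = (¬u ∧ ¬w) ∨ s.
Step 2: Distribute ∨ over ∧.

((¬u) ∨ s) ∧ ((¬w) ∨ s)


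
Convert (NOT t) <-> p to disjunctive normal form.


Step 1: (¬t) ↔ p is true exactly when both agree: ((¬t) ∧ p) ∨ (¬(¬t) ∧ ¬p).
Step 2: Eliminate any double negations (¬¬X = X).

((NOT t) AND p) OR (t AND (NOT p))


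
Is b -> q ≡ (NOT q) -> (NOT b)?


Compare truth tables:
b | q | φ | ψ
-------------
F | F | T | T
T | F | F | F
F | T | T | T
T | T | T | T
The columns φ and ψ agree on every row.

Yes, they are logically equivalent.


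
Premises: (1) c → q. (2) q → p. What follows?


Hypothetical syllogism: from (P → Q) and (Q → R), infer (P → R).
Chain the two implications through the shared middle term 'q'.

c → p


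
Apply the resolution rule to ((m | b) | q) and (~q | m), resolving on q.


The clauses contain complementary literals q and ~q.
Resolution eliminates this pair and disjoins the remaining literals (merging duplicates).

(m | b)


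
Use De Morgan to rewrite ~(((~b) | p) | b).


De Morgan: the negation of a disjunction is the conjunction of the negations.
Distribute ~ across |, flipping it to &, and negate each literal.

(b & (~p)) & (~b)


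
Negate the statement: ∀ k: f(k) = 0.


¬(∀ x: φ) = ∃ x: ¬φ, and ¬(∃ x: φ) = ∀ x: ¬φ.
Apply to the universal statement.

∃ k: ¬(f(k) = 0)


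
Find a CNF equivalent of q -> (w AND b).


Step 1: Rewrite q → (w ∧ b) as ¬q ∨ (w ∧ b).
Step 2: Distribute ∨ over ∧.

((NOT q) OR w) AND ((NOT q) OR b)


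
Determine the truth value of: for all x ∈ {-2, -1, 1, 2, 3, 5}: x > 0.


Evaluate the predicate on each element: -2:F, -1:F, 1:T, 2:T, 3:T, 5:T.
Counterexample x = -2 fails the predicate.

F


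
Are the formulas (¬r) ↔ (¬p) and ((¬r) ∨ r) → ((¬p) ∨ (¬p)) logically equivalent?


Compare truth tables:
p | r | φ | ψ
-------------
F | F | T | T
T | F | F | F
F | T | F | T
T | T | T | F
They differ at row 3 (p=F, r=T): φ=F but ψ=T.

No, they are not logically equivalent.


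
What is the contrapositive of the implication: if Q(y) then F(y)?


The contrapositive of (P → Q) is (¬Q → ¬P); it is logically equivalent to the original.
Here P = 'Q(y)' and Q = 'F(y)'.

If not (F(y)), then not (Q(y)).


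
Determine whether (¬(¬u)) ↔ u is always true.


Build the truth table over {u}:
u | φ
-----
F | T
T | T
Every row evaluates to true.

Yes, it is a tautology.


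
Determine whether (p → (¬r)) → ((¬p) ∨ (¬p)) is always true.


Build the truth table over {p, r}:
p | r | φ
---------
F | F | T
T | F | F
F | T | T
T | T | T
Counterexample at row 2: with p=T, r=F, the formula is F.

No, it is not a tautology.


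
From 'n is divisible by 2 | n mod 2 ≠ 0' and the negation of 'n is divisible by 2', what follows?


Disjunctive syllogism: from (P ∨ Q) and ¬P, infer Q.
One disjunct, 'n is divisible by 2', is ruled out; the other must hold.

n mod 2 ≠ 0


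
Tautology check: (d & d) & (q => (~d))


Build the truth table over {d, q}:
d | q | φ
---------
False | False | False
True | False | True
False | True | False
True | True | False
Counterexample at row 1: with d=False, q=False, the formula is False.

No, it is not a tautology.


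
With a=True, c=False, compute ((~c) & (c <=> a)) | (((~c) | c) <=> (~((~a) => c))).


Substitute a=True, c=False:
~c = True
c <=> a = False <=> True = False
(~c) & (c <=> a) = True & False = False
~c = True
(~c) | c = True | False = True
~a = False
(~a) => c = False => False = True
~((~a) => c) = False
((~c) | c) <=> (~((~a) => c)) = True <=> False = False
((~c) & (c <=> a)) | (((~c) | c) <=> (~((~a) => c))) = False | False = False

False


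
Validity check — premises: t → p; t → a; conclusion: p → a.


This is (no valid rule). There exist truth assignments where the premises are all true but the conclusion is false.

Invalid.


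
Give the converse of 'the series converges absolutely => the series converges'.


The converse of (P → Q) is (Q → P). It is not in general equivalent to the original.
Here P = 'the series converges absolutely' and Q = 'the series converges'.

If the series converges, then the series converges absolutely.


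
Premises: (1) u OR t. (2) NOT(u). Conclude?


Disjunctive syllogism: from (P ∨ Q) and ¬P, infer Q.
One disjunct, 'u', is ruled out; the other must hold.

t


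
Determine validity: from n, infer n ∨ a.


This matches the form of disjunction introduction: the conclusion follows in every model of the premises.

Valid.


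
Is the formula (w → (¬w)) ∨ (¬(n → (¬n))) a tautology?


Build the truth table over {n, w}:
n | w | φ
---------
F | F | T
T | F | T
F | T | F
T | T | T
Counterexample at row 3: with n=F, w=T, the formula is F.

No, it is not a tautology.


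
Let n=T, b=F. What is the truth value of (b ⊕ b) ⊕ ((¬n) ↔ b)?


Substitute n=T, b=F:
b ⊕ b = F ⊕ F = F
¬n = F
(¬n) ↔ b = F ↔ F = T
(b ⊕ b) ⊕ ((¬n) ↔ b) = F ⊕ T = T

T


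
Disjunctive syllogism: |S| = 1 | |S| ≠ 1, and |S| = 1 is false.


Disjunctive syllogism: from (P ∨ Q) and ¬P, infer Q.
One disjunct, '|S| = 1', is ruled out; the other must hold.

|S| ≠ 1


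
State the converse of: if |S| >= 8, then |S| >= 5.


The converse of (P → Q) is (Q → P). It is not in general equivalent to the original.
Here P = '|S| >= 8' and Q = '|S| >= 5'.

If |S| >= 5, then |S| >= 8.


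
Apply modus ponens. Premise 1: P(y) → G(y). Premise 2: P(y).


Modus ponens: from (P → Q) and P, infer Q.
P = 'P(y)' is asserted, and P → Q holds, so Q follows.

G(y).


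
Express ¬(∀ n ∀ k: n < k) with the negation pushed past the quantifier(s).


Negation flips each quantifier (∀↔∃) and negates the inner predicate.
¬(∀ n ∀ k: φ) = ∃ n ∃ k: ¬φ.

∃ n ∃ k: ¬(n < k)


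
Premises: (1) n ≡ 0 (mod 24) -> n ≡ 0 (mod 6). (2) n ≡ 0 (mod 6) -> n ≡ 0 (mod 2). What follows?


Hypothetical syllogism: from (P → Q) and (Q → R), infer (P → R).
Chain the two implications through the shared middle term 'n ≡ 0 (mod 6)'.

n ≡ 0 (mod 24) -> n ≡ 0 (mod 2)


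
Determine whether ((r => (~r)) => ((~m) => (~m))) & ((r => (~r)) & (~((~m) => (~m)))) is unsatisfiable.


Truth table over {m, r}:
m | r | φ
---------
False | False | False
True | False | False
False | True | False
True | True | False
Every row is false.

Yes, it is a contradiction.


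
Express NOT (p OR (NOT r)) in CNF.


Step 1: Apply De Morgan: ¬(p ∨ (¬r)) = ¬p ∧ ¬(¬r).
Step 2: Eliminate any double negations (¬¬X = X).

(NOT p) AND r


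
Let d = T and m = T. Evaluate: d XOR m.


Exclusive or is true when exactly one operand is true.
Substitute: d=T, m=T.
T XOR T evaluates to F.

F


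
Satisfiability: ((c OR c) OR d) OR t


Search for a satisfying assignment over {c, d, t}.
Try c=T, d=F, t=F: the formula evaluates to T.
A satisfying assignment exists.

Satisfiable.


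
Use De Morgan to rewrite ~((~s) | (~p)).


De Morgan: the negation of a disjunction is the conjunction of the negations.
Distribute ~ across |, flipping it to &, and negate each literal.

s & p


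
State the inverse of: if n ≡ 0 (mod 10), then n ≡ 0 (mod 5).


The inverse of (P → Q) is (¬P → ¬Q). It is equivalent to the converse, not to the original.
Here P = 'n ≡ 0 (mod 10)' and Q = 'n ≡ 0 (mod 5)'.

If not (n ≡ 0 (mod 10)), then not (n ≡ 0 (mod 5)).


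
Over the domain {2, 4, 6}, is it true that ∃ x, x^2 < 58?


Evaluate the predicate on each element: 2:T, 4:T, 6:T.
Witness x = 2 satisfies the predicate.

T


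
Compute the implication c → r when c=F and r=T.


Implication is false only when antecedent is true and consequent is false.
Substitute: c=F, r=T.
F → T evaluates to T.

T


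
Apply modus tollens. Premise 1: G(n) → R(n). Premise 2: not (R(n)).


Modus tollens: from (P → Q) and ¬Q, infer ¬P.
Q = 'R(n)' is denied; since P → Q, P must also fail.

Not (G(n)).


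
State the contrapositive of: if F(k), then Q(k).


The contrapositive of (P → Q) is (¬Q → ¬P); it is logically equivalent to the original.
Here P = 'F(k)' and Q = 'Q(k)'.

If not (Q(k)), then not (F(k)).


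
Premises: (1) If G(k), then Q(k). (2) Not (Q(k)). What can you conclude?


Modus tollens: from (P → Q) and ¬Q, infer ¬P.
Q = 'Q(k)' is denied; since P → Q, P must also fail.

Not (G(k)).


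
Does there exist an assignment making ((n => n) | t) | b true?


Search for a satisfying assignment over {b, n, t}.
Try b=False, n=False, t=False: the formula evaluates to True.
A satisfying assignment exists.

Satisfiable.


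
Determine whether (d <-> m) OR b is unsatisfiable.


Truth table over {b, d, m}:
b | d | m | φ
-------------
F | F | F | T
T | F | F | T
F | T | F | F
T | T | F | T
F | F | T | F
T | F | T | T
F | T | T | T
T | T | T | T
Satisfying assignment at row 1: b=F, d=F, m=F gives T.

No, it is not a contradiction.


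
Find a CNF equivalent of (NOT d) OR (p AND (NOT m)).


Step 1: Distribute ∨ over ∧: (¬d) ∨ (p ∧ (¬m)) = ((¬d) ∨ p) ∧ ((¬d) ∨ (¬m)).

((NOT d) OR p) AND ((NOT d) OR (NOT m))


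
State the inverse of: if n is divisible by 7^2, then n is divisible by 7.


The inverse of (P → Q) is (¬P → ¬Q). It is equivalent to the converse, not to the original.
Here P = 'n is divisible by 7^2' and Q = 'n is divisible by 7'.

If not (n is divisible by 7^2), then not (n is divisible by 7).


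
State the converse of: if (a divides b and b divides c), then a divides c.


The converse of (P → Q) is (Q → P). It is not in general equivalent to the original.
Here P = '(a divides b and b divides c)' and Q = 'a divides c'.

If a divides c, then (a divides b and b divides c).


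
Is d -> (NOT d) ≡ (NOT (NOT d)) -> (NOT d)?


Compare truth tables:
d | φ | ψ
---------
F | T | T
T | F | F
The columns φ and ψ agree on every row.

Yes, they are logically equivalent.


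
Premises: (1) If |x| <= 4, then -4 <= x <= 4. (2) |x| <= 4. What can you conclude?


Modus ponens: from (P → Q) and P, infer Q.
P = '|x| <= 4' is asserted, and P → Q holds, so Q follows.

-4 <= x <= 4.


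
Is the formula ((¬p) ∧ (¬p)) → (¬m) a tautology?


Build the truth table over {m, p}:
m | p | φ
---------
F | F | T
T | F | F
F | T | T
T | T | T
Counterexample at row 2: with m=T, p=F, the formula is F.

No, it is not a tautology.


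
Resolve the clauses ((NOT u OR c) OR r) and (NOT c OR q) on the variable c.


The clauses contain complementary literals c and NOTc.
Resolution eliminates this pair and disjoins the remaining literals (merging duplicates).

((r OR NOT u) OR q)


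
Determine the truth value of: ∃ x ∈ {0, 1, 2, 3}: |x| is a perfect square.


Evaluate the predicate on each element: 0:T, 1:T, 2:F, 3:F.
Witness x = 0 satisfies the predicate.

T


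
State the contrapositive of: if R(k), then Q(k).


The contrapositive of (P → Q) is (¬Q → ¬P); it is logically equivalent to the original.
Here P = 'R(k)' and Q = 'Q(k)'.

If not (Q(k)), then not (R(k)).


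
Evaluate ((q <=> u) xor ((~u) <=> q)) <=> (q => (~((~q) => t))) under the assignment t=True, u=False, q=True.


Substitute t=True, u=False, q=True:
q <=> u = True <=> False = False
~u = True
(~u) <=> q = True <=> True = True
(q <=> u) xor ((~u) <=> q) = False xor True = True
~q = False
(~q) => t = False => True = True
~((~q) => t) = False
q => (~((~q) => t)) = True => False = False
((q <=> u) xor ((~u) <=> q)) <=> (q => (~((~q) => t))) = True <=> False = False

False


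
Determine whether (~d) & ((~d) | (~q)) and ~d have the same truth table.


Compare truth tables:
d | q | φ | ψ
-------------
False | False | True | True
True | False | False | False
False | True | True | True
True | True | False | False
The columns φ and ψ agree on every row.

Yes, they are logically equivalent.


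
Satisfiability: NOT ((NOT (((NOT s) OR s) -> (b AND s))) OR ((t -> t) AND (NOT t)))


Search for a satisfying assignment over {b, s, t}.
Try b=T, s=T, t=T: the formula evaluates to T.
A satisfying assignment exists.

Satisfiable.


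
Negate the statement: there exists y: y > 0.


¬(for all x: φ) = there exists x: ¬φ, and ¬(there exists x: φ) = for all x: ¬φ.
Apply to the existential statement.

for all y: NOT(y > 0)


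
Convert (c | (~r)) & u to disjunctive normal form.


Step 1: Distribute ∧ over ∨: (c ∨ (¬r)) ∧ u = (c ∧ u) ∨ ((¬r) ∧ u).

(c & u) | ((~r) & u)


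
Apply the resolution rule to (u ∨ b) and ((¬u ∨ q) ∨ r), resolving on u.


The clauses contain complementary literals u and ¬u.
Resolution eliminates this pair and disjoins the remaining literals (merging duplicates).

((b ∨ r) ∨ q)


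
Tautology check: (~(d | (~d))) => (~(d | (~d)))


Build the truth table over {d}:
d | φ
-----
False | True
True | True
Every row evaluates to true.

Yes, it is a tautology.


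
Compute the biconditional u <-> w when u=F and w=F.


Biconditional is true when both operands have the same truth value.
Substitute: u=F, w=F.
F <-> F evaluates to T.

T


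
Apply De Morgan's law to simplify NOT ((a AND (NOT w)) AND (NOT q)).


De Morgan: the negation of a conjunction is the disjunction of the negations.
Distribute NOT across AND, flipping it to OR, and negate each literal.

((NOT a) OR w) OR q


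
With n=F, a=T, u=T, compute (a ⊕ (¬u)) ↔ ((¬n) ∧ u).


Substitute n=F, a=T, u=T:
¬u = F
a ⊕ (¬u) = T ⊕ F = T
¬n = T
(¬n) ∧ u = T ∧ T = T
(a ⊕ (¬u)) ↔ ((¬n) ∧ u) = T ↔ T = T

T


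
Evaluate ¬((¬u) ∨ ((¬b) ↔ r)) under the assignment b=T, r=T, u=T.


Substitute b=T, r=T, u=T:
¬u = F
¬b = F
(¬b) ↔ r = F ↔ T = F
(¬u) ∨ ((¬b) ↔ r) = F ∨ F = F
¬((¬u) ∨ ((¬b) ↔ r)) = T

T


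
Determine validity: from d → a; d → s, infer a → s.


This is (no valid rule). There exist truth assignments where the premises are all true but the conclusion is false.

Invalid.


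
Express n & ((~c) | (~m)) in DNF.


Step 1: Distribute ∧ over ∨: n ∧ ((¬c) ∨ (¬m)) = (n ∧ (¬c)) ∨ (n ∧ (¬m)).

(n & (~c)) | (n & (~m))


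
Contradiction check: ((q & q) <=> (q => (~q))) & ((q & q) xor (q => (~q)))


Truth table over {q}:
q | φ
-----
False | False
True | False
Every row is false.

Yes, it is a contradiction.


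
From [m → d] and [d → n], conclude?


Hypothetical syllogism: from (P → Q) and (Q → R), infer (P → R).
Chain the two implications through the shared middle term 'd'.

m → n


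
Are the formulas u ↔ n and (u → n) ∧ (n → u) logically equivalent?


Compare truth tables:
n | u | φ | ψ
-------------
F | F | T | T
T | F | F | F
F | T | F | F
T | T | T | T
The columns φ and ψ agree on every row.

Yes, they are logically equivalent.


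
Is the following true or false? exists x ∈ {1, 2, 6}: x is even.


Evaluate the predicate on each element: 1:False, 2:True, 6:True.
Witness x = 2 satisfies the predicate.

True


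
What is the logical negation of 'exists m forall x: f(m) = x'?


Negation flips each quantifier (∀↔∃) and negates the inner predicate.
¬(exists m forall x: φ) = forall m exists x: ¬φ.

forall m exists x: ~(f(m) = x)


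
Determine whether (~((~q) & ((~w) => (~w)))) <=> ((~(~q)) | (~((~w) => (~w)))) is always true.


Build the truth table over {q, w}:
q | w | φ
---------
False | False | True
True | False | True
False | True | True
True | True | True
Every row evaluates to true.

Yes, it is a tautology.


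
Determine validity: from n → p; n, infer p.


This matches the form of modus ponens: the conclusion follows in every model of the premises.

Valid.


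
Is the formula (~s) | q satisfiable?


Search for a satisfying assignment over {q, s}.
Try q=False, s=False: the formula evaluates to True.
A satisfying assignment exists.

Satisfiable.


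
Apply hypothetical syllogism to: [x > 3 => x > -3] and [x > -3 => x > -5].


Hypothetical syllogism: from (P → Q) and (Q → R), infer (P → R).
Chain the two implications through the shared middle term 'x > -3'.

x > 3 => x > -5


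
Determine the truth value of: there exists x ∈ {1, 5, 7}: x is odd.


Evaluate the predicate on each element: 1:T, 5:T, 7:T.
Witness x = 1 satisfies the predicate.

T


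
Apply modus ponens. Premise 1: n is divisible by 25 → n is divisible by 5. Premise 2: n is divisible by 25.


Modus ponens: from (P → Q) and P, infer Q.
P = 'n is divisible by 25' is asserted, and P → Q holds, so Q follows.

n is divisible by 5.


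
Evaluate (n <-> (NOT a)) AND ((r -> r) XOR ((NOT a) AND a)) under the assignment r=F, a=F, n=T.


Substitute r=F, a=F, n=T:
NOT a = T
n <-> (NOT a) = T <-> T = T
r -> r = F -> F = T
NOT a = T
(NOT a) AND a = T AND F = F
(r -> r) XOR ((NOT a) AND a) = T XOR F = T
(n <-> (NOT a)) AND ((r -> r) XOR ((NOT a) AND a)) = T AND T = T

T


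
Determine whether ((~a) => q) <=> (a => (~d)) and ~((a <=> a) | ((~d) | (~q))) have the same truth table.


Compare truth tables:
a | d | q | φ | ψ
-----------------
False | False | False | False | False
True | False | False | True | False
False | True | False | False | False
True | True | False | False | False
False | False | True | True | False
True | False | True | True | False
False | True | True | True | False
True | True | True | False | False
They differ at row 2 (a=True, d=False, q=False): φ=True but ψ=False.

No, they are not logically equivalent.


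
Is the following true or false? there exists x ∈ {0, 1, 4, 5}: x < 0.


Evaluate the predicate on each element: 0:F, 1:F, 4:F, 5:F.
No element satisfies the predicate.

F


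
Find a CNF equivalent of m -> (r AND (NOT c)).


Step 1: Rewrite m → (r ∧ (¬c)) as ¬m ∨ (r ∧ (¬c)).
Step 2: Distribute ∨ over ∧.

((NOT m) OR r) AND ((NOT m) OR (NOT c))


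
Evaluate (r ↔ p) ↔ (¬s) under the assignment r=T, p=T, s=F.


Substitute r=T, p=T, s=F:
r ↔ p = T ↔ T = T
¬s = T
(r ↔ p) ↔ (¬s) = T ↔ T = T

T


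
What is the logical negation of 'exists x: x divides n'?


¬(forall x: φ) = exists x: ¬φ, and ¬(exists x: φ) = forall x: ¬φ.
Apply to the existential statement.

forall x: ~(x divides n)


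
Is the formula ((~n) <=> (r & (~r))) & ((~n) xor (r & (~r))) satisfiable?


Check all 4 assignments over {n, r}:
n | r | φ
---------
False | False | False
True | False | False
False | True | False
True | True | False
No assignment makes the formula true.

Unsatisfiable.


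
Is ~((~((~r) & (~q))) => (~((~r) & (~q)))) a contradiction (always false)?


Truth table over {q, r}:
q | r | φ
---------
False | False | False
True | False | False
False | True | False
True | True | False
Every row is false.

Yes, it is a contradiction.


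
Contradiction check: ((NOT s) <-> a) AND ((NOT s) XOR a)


Truth table over {a, s}:
a | s | φ
---------
F | F | F
T | F | F
F | T | F
T | T | F
Every row is false.

Yes, it is a contradiction.


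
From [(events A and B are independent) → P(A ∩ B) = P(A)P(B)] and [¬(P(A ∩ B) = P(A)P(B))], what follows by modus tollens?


Modus tollens: from (P → Q) and ¬Q, infer ¬P.
Q = 'P(A ∩ B) = P(A)P(B)' is denied; since P → Q, P must also fail.

Not ((events A and B are independent)).


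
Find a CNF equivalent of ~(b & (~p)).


Step 1: Apply De Morgan: ¬(b ∧ (¬p)) = ¬b ∨ ¬(¬p).
Step 2: Eliminate any double negations (¬¬X = X).

(~b) | p


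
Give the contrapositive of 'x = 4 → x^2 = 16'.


The contrapositive of (P → Q) is (¬Q → ¬P); it is logically equivalent to the original.
Here P = 'x = 4' and Q = 'x^2 = 16'.

If not (x^2 = 16), then not (x = 4).


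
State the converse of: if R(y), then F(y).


The converse of (P → Q) is (Q → P). It is not in general equivalent to the original.
Here P = 'R(y)' and Q = 'F(y)'.

If F(y), then R(y).


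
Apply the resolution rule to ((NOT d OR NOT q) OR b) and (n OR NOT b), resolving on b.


The clauses contain complementary literals b and NOTb.
Resolution eliminates this pair and disjoins the remaining literals (merging duplicates).

((NOT d OR NOT q) OR n)


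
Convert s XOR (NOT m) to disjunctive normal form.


Step 1: s ⊕ (¬m) is true exactly when they disagree: (s ∧ ¬(¬m)) ∨ (¬s ∧ (¬m)).
Step 2: Eliminate any double negations (¬¬X = X).

(s AND m) OR ((NOT s) AND (NOT m))


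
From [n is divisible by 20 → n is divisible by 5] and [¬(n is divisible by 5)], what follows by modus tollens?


Modus tollens: from (P → Q) and ¬Q, infer ¬P.
Q = 'n is divisible by 5' is denied; since P → Q, P must also fail.

Not (n is divisible by 20).


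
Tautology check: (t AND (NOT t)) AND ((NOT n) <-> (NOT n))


Build the truth table over {n, t}:
n | t | φ
---------
F | F | F
T | F | F
F | T | F
T | T | F
Counterexample at row 1: with n=F, t=F, the formula is F.

No, it is not a tautology.


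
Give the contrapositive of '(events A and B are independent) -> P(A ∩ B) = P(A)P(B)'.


The contrapositive of (P → Q) is (¬Q → ¬P); it is logically equivalent to the original.
Here P = '(events A and B are independent)' and Q = 'P(A ∩ B) = P(A)P(B)'.

If not (P(A ∩ B) = P(A)P(B)), then not ((events A and B are independent)).


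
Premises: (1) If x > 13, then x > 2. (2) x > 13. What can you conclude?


Modus ponens: from (P → Q) and P, infer Q.
P = 'x > 13' is asserted, and P → Q holds, so Q follows.

x > 2.


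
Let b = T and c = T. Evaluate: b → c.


Implication is false only when antecedent is true and consequent is false.
Substitute: b=T, c=T.
T → T evaluates to T.

T


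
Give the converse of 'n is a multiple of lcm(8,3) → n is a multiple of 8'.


The converse of (P → Q) is (Q → P). It is not in general equivalent to the original.
Here P = 'n is a multiple of lcm(8,3)' and Q = 'n is a multiple of 8'.

If n is a multiple of 8, then n is a multiple of lcm(8,3).


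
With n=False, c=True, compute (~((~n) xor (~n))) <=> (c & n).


Substitute n=False, c=True:
~n = True
~n = True
(~n) xor (~n) = True xor True = False
~((~n) xor (~n)) = True
c & n = True & False = False
(~((~n) xor (~n))) <=> (c & n) = True <=> False = False

False


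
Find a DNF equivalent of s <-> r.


Step 1: s ↔ r is true exactly when both agree: (s ∧ r) ∨ (¬s ∧ ¬r).

(s AND r) OR ((NOT s) AND (NOT r))


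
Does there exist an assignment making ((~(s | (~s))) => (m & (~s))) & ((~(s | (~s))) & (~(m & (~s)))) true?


Check all 4 assignments over {m, s}:
m | s | φ
---------
False | False | False
True | False | False
False | True | False
True | True | False
No assignment makes the formula true.

Unsatisfiable.


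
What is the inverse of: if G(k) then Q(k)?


The inverse of (P → Q) is (¬P → ¬Q). It is equivalent to the converse, not to the original.
Here P = 'G(k)' and Q = 'Q(k)'.

If not (G(k)), then not (Q(k)).


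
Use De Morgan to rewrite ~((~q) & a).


De Morgan: the negation of a conjunction is the disjunction of the negations.
Distribute ~ across &, flipping it to |, and negate each literal.

q | (~a)


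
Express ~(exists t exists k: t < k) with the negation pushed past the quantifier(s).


Negation flips each quantifier (∀↔∃) and negates the inner predicate.
¬(exists t exists k: φ) = forall t forall k: ¬φ.

forall t forall k: ~(t < k)


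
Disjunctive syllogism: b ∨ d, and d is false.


Disjunctive syllogism: from (P ∨ Q) and ¬P, infer Q.
One disjunct, 'd', is ruled out; the other must hold.

b


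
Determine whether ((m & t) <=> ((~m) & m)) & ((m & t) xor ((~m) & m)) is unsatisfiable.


Truth table over {m, t}:
m | t | φ
---------
False | False | False
True | False | False
False | True | False
True | True | False
Every row is false.

Yes, it is a contradiction.


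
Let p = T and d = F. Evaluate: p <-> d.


Biconditional is true when both operands have the same truth value.
Substitute: p=T, d=F.
T <-> F evaluates to F.

F


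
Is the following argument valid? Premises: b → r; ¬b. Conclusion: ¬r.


This is denying the antecedent (fallacy). There exist truth assignments where the premises are all true but the conclusion is false.

Invalid.


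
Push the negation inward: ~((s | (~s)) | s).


De Morgan: the negation of a disjunction is the conjunction of the negations.
Distribute ~ across |, flipping it to &, and negate each literal.

((~s) & s) & (~s)


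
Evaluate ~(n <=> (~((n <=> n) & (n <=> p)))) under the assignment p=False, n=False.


Substitute p=False, n=False:
n <=> n = False <=> False = True
n <=> p = False <=> False = True
(n <=> n) & (n <=> p) = True & True = True
~((n <=> n) & (n <=> p)) = False
n <=> (~((n <=> n) & (n <=> p))) = False <=> False = True
~(n <=> (~((n <=> n) & (n <=> p)))) = False

False


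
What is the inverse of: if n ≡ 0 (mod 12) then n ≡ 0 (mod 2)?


The inverse of (P → Q) is (¬P → ¬Q). It is equivalent to the converse, not to the original.
Here P = 'n ≡ 0 (mod 12)' and Q = 'n ≡ 0 (mod 2)'.

If not (n ≡ 0 (mod 12)), then not (n ≡ 0 (mod 2)).


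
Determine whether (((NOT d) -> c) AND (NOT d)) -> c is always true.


Build the truth table over {c, d}:
c | d | φ
---------
F | F | T
T | F | T
F | T | T
T | T | T
Every row evaluates to true.

Yes, it is a tautology.


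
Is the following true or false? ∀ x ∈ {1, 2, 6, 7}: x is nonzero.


Evaluate the predicate on each element: 1:T, 2:T, 6:T, 7:T.
Every element satisfies the predicate.

T


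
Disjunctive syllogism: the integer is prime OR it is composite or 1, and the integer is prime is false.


Disjunctive syllogism: from (P ∨ Q) and ¬P, infer Q.
One disjunct, 'the integer is prime', is ruled out; the other must hold.

it is composite or 1


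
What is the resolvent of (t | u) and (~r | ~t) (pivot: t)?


The clauses contain complementary literals t and ~t.
Resolution eliminates this pair and disjoins the remaining literals (merging duplicates).

(u | ~r)


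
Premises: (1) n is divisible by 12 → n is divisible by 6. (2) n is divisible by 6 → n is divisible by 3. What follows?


Hypothetical syllogism: from (P → Q) and (Q → R), infer (P → R).
Chain the two implications through the shared middle term 'n is divisible by 6'.

n is divisible by 12 → n is divisible by 3


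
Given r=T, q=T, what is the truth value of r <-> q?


Biconditional is true when both operands have the same truth value.
Substitute: r=T, q=T.
T <-> T evaluates to T.

T


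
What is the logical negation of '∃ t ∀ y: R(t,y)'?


Negation flips each quantifier (∀↔∃) and negates the inner predicate.
¬(∃ t ∀ y: φ) = ∀ t ∃ y: ¬φ.

∀ t ∃ y: ¬(R(t,y))


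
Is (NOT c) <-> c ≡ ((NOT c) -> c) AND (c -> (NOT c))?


Compare truth tables:
c | φ | ψ
---------
F | F | F
T | F | F
The columns φ and ψ agree on every row.

Yes, they are logically equivalent.


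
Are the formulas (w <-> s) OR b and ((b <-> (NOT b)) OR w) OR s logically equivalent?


Compare truth tables:
b | s | w | φ | ψ
-----------------
F | F | F | T | F
T | F | F | T | F
F | T | F | F | T
T | T | F | T | T
F | F | T | F | T
T | F | T | T | T
F | T | T | T | T
T | T | T | T | T
They differ at row 1 (b=F, s=F, w=F): φ=T but ψ=F.

No, they are not logically equivalent.


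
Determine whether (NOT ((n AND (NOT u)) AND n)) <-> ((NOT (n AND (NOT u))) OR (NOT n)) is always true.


Build the truth table over {n, u}:
n | u | φ
---------
F | F | T
T | F | T
F | T | T
T | T | T
Every row evaluates to true.

Yes, it is a tautology.


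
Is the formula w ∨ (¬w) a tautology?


Build the truth table over {w}:
w | φ
-----
F | T
T | T
Every row evaluates to true.

Yes, it is a tautology.


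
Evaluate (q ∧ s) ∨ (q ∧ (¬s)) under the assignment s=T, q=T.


Substitute s=T, q=T:
q ∧ s = T ∧ T = T
¬s = F
q ∧ (¬s) = T ∧ F = F
(q ∧ s) ∨ (q ∧ (¬s)) = T ∨ F = T

T


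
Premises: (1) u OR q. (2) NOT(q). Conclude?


Disjunctive syllogism: from (P ∨ Q) and ¬P, infer Q.
One disjunct, 'q', is ruled out; the other must hold.

u


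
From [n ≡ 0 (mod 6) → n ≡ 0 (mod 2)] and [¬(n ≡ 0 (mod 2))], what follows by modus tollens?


Modus tollens: from (P → Q) and ¬Q, infer ¬P.
Q = 'n ≡ 0 (mod 2)' is denied; since P → Q, P must also fail.

Not (n ≡ 0 (mod 6)).


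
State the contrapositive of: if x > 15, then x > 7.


The contrapositive of (P → Q) is (¬Q → ¬P); it is logically equivalent to the original.
Here P = 'x > 15' and Q = 'x > 7'.

If not (x > 7), then not (x > 15).


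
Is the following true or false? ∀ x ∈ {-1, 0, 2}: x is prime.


Evaluate the predicate on each element: -1:F, 0:F, 2:T.
Counterexample x = -1 fails the predicate.

F


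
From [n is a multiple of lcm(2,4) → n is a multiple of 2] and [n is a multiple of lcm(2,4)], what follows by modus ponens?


Modus ponens: from (P → Q) and P, infer Q.
P = 'n is a multiple of lcm(2,4)' is asserted, and P → Q holds, so Q follows.

n is a multiple of 2.


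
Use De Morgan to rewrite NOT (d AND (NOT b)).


De Morgan: the negation of a conjunction is the disjunction of the negations.
Distribute NOT across AND, flipping it to OR, and negate each literal.

(NOT d) OR b


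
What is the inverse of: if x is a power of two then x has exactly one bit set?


The inverse of (P → Q) is (¬P → ¬Q). It is equivalent to the converse, not to the original.
Here P = 'x is a power of two' and Q = 'x has exactly one bit set'.

If not (x is a power of two), then not (x has exactly one bit set).


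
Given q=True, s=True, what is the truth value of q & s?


Conjunction is true only when both operands are true.
Substitute: q=True, s=True.
True & True evaluates to True.

True


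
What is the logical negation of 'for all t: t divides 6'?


¬(for all x: φ) = there exists x: ¬φ, and ¬(there exists x: φ) = for all x: ¬φ.
Apply to the universal statement.

there exists t: NOT(t divides 6)


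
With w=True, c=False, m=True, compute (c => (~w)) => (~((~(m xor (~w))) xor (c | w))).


Substitute w=True, c=False, m=True:
~w = False
c => (~w) = False => False = True
~w = False
m xor (~w) = True xor False = True
~(m xor (~w)) = False
c | w = False | True = True
(~(m xor (~w))) xor (c | w) = False xor True = True
~((~(m xor (~w))) xor (c | w)) = False
(c => (~w)) => (~((~(m xor (~w))) xor (c | w))) = True => False = False

False


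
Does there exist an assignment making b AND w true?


Search for a satisfying assignment over {b, w}.
Try b=T, w=T: the formula evaluates to T.
A satisfying assignment exists.

Satisfiable.


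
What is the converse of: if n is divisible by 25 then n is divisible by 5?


The converse of (P → Q) is (Q → P). It is not in general equivalent to the original.
Here P = 'n is divisible by 25' and Q = 'n is divisible by 5'.

If n is divisible by 5, then n is divisible by 25.


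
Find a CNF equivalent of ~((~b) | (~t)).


Step 1: Apply De Morgan: ¬((¬b) ∨ (¬t)) = ¬(¬b) ∧ ¬(¬t).
Step 2: Eliminate any double negations (¬¬X = X).

b & t


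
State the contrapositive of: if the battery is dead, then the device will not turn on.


The contrapositive of (P → Q) is (¬Q → ¬P); it is logically equivalent to the original.
Here P = 'the battery is dead' and Q = 'the device will not turn on'.

If not (the device will not turn on), then not (the battery is dead).


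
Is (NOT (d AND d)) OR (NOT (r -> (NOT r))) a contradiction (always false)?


Truth table over {d, r}:
d | r | φ
---------
F | F | T
T | F | F
F | T | T
T | T | T
Satisfying assignment at row 1: d=F, r=F gives T.

No, it is not a contradiction.


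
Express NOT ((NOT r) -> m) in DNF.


Step 1: Rewrite implication then negate: ¬(¬(¬r) ∨ m) = (¬r) ∧ ¬m.

(NOT r) AND (NOT m)


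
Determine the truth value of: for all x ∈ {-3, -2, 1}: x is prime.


Evaluate the predicate on each element: -3:F, -2:F, 1:F.
Counterexample x = -3 fails the predicate.

F


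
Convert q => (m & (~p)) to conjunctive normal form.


Step 1: Rewrite q → (m ∧ (¬p)) as ¬q ∨ (m ∧ (¬p)).
Step 2: Distribute ∨ over ∧.

((~q) | m) & ((~q) | (~p))


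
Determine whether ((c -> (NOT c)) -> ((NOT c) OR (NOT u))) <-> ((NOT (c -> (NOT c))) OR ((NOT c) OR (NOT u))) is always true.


Build the truth table over {c, u}:
c | u | φ
---------
F | F | T
T | F | T
F | T | T
T | T | T
Every row evaluates to true.

Yes, it is a tautology.


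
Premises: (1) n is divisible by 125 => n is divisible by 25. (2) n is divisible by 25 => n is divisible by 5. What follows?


Hypothetical syllogism: from (P → Q) and (Q → R), infer (P → R).
Chain the two implications through the shared middle term 'n is divisible by 25'.

n is divisible by 125 => n is divisible by 5


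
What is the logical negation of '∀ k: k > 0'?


¬(∀ x: φ) = ∃ x: ¬φ, and ¬(∃ x: φ) = ∀ x: ¬φ.
Apply to the universal statement.

∃ k: ¬(k > 0)


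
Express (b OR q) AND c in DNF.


Step 1: Distribute ∧ over ∨: (b ∨ q) ∧ c = (b ∧ c) ∨ (q ∧ c).

(b AND c) OR (q AND c)


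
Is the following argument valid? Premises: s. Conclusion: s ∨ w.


This matches the form of disjunction introduction: the conclusion follows in every model of the premises.

Valid.


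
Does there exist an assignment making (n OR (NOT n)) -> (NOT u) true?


Search for a satisfying assignment over {n, u}.
Try n=F, u=F: the formula evaluates to T.
A satisfying assignment exists.

Satisfiable.


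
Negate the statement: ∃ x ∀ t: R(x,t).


Negation flips each quantifier (∀↔∃) and negates the inner predicate.
¬(∃ x ∀ t: φ) = ∀ x ∃ t: ¬φ.

∀ x ∃ t: ¬(R(x,t))


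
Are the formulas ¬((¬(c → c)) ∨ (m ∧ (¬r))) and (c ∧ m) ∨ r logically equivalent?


Compare truth tables:
c | m | r | φ | ψ
-----------------
F | F | F | T | F
T | F | F | T | F
F | T | F | F | F
T | T | F | F | T
F | F | T | T | T
T | F | T | T | T
F | T | T | T | T
T | T | T | T | T
They differ at row 1 (c=F, m=F, r=F): φ=T but ψ=F.

No, they are not logically equivalent.


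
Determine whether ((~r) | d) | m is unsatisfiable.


Truth table over {d, m, r}:
d | m | r | φ
-------------
False | False | False | True
True | False | False | True
False | True | False | True
True | True | False | True
False | False | True | False
True | False | True | True
False | True | True | True
True | True | True | True
Satisfying assignment at row 1: d=False, m=False, r=False gives True.

No, it is not a contradiction.


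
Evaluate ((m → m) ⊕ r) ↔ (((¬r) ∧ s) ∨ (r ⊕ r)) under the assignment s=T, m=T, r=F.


Substitute s=T, m=T, r=F:
m → m = T → T = T
(m → m) ⊕ r = T ⊕ F = T
¬r = T
(¬r) ∧ s = T ∧ T = T
r ⊕ r = F ⊕ F = F
((¬r) ∧ s) ∨ (r ⊕ r) = T ∨ F = T
((m → m) ⊕ r) ↔ (((¬r) ∧ s) ∨ (r ⊕ r)) = T ↔ T = T

T


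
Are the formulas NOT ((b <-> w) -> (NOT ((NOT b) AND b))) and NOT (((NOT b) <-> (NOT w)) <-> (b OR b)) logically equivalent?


Compare truth tables:
b | w | φ | ψ
-------------
F | F | F | T
T | F | F | T
F | T | F | F
T | T | F | F
They differ at row 1 (b=F, w=F): φ=F but ψ=T.

No, they are not logically equivalent.


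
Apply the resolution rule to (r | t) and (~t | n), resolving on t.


The clauses contain complementary literals t and ~t.
Resolution eliminates this pair and disjoins the remaining literals (merging duplicates).

(r | n)


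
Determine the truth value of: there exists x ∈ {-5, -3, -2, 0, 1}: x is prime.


Evaluate the predicate on each element: -5:F, -3:F, -2:F, 0:F, 1:F.
No element satisfies the predicate.

F


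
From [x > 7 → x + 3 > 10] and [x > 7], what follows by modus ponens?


Modus ponens: from (P → Q) and P, infer Q.
P = 'x > 7' is asserted, and P → Q holds, so Q follows.

x + 3 > 10.
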